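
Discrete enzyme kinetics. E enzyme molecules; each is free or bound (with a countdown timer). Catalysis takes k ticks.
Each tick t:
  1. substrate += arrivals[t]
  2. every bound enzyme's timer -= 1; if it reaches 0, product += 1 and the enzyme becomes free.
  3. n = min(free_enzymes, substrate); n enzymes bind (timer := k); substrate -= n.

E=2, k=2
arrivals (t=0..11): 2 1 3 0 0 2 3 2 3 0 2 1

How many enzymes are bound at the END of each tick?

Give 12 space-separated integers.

t=0: arr=2 -> substrate=0 bound=2 product=0
t=1: arr=1 -> substrate=1 bound=2 product=0
t=2: arr=3 -> substrate=2 bound=2 product=2
t=3: arr=0 -> substrate=2 bound=2 product=2
t=4: arr=0 -> substrate=0 bound=2 product=4
t=5: arr=2 -> substrate=2 bound=2 product=4
t=6: arr=3 -> substrate=3 bound=2 product=6
t=7: arr=2 -> substrate=5 bound=2 product=6
t=8: arr=3 -> substrate=6 bound=2 product=8
t=9: arr=0 -> substrate=6 bound=2 product=8
t=10: arr=2 -> substrate=6 bound=2 product=10
t=11: arr=1 -> substrate=7 bound=2 product=10

Answer: 2 2 2 2 2 2 2 2 2 2 2 2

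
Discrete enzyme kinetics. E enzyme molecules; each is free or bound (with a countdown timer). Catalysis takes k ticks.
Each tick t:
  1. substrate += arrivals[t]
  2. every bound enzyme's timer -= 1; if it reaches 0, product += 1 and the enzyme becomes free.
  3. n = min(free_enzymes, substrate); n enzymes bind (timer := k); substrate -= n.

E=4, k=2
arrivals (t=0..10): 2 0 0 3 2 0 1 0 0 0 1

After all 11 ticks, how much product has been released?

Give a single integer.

Answer: 8

Derivation:
t=0: arr=2 -> substrate=0 bound=2 product=0
t=1: arr=0 -> substrate=0 bound=2 product=0
t=2: arr=0 -> substrate=0 bound=0 product=2
t=3: arr=3 -> substrate=0 bound=3 product=2
t=4: arr=2 -> substrate=1 bound=4 product=2
t=5: arr=0 -> substrate=0 bound=2 product=5
t=6: arr=1 -> substrate=0 bound=2 product=6
t=7: arr=0 -> substrate=0 bound=1 product=7
t=8: arr=0 -> substrate=0 bound=0 product=8
t=9: arr=0 -> substrate=0 bound=0 product=8
t=10: arr=1 -> substrate=0 bound=1 product=8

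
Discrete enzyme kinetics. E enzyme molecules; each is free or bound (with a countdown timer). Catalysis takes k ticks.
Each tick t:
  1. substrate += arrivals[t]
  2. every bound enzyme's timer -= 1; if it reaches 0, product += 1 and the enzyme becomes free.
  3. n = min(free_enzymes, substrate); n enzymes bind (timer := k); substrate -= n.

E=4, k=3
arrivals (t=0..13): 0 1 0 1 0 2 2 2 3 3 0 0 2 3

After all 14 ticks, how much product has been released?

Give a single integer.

t=0: arr=0 -> substrate=0 bound=0 product=0
t=1: arr=1 -> substrate=0 bound=1 product=0
t=2: arr=0 -> substrate=0 bound=1 product=0
t=3: arr=1 -> substrate=0 bound=2 product=0
t=4: arr=0 -> substrate=0 bound=1 product=1
t=5: arr=2 -> substrate=0 bound=3 product=1
t=6: arr=2 -> substrate=0 bound=4 product=2
t=7: arr=2 -> substrate=2 bound=4 product=2
t=8: arr=3 -> substrate=3 bound=4 product=4
t=9: arr=3 -> substrate=4 bound=4 product=6
t=10: arr=0 -> substrate=4 bound=4 product=6
t=11: arr=0 -> substrate=2 bound=4 product=8
t=12: arr=2 -> substrate=2 bound=4 product=10
t=13: arr=3 -> substrate=5 bound=4 product=10

Answer: 10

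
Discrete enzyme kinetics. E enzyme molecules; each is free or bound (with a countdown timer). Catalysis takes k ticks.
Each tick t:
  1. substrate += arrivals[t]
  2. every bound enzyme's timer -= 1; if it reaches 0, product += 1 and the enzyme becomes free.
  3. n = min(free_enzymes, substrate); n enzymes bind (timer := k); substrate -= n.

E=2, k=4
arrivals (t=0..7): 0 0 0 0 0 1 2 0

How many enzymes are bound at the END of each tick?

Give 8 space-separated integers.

t=0: arr=0 -> substrate=0 bound=0 product=0
t=1: arr=0 -> substrate=0 bound=0 product=0
t=2: arr=0 -> substrate=0 bound=0 product=0
t=3: arr=0 -> substrate=0 bound=0 product=0
t=4: arr=0 -> substrate=0 bound=0 product=0
t=5: arr=1 -> substrate=0 bound=1 product=0
t=6: arr=2 -> substrate=1 bound=2 product=0
t=7: arr=0 -> substrate=1 bound=2 product=0

Answer: 0 0 0 0 0 1 2 2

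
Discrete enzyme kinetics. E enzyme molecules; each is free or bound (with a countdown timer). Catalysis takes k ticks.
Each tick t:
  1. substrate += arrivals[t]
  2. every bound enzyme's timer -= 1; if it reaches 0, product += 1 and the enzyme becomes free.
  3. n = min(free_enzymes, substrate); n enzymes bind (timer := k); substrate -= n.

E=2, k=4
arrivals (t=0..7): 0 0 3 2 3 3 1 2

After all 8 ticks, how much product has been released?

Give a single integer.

t=0: arr=0 -> substrate=0 bound=0 product=0
t=1: arr=0 -> substrate=0 bound=0 product=0
t=2: arr=3 -> substrate=1 bound=2 product=0
t=3: arr=2 -> substrate=3 bound=2 product=0
t=4: arr=3 -> substrate=6 bound=2 product=0
t=5: arr=3 -> substrate=9 bound=2 product=0
t=6: arr=1 -> substrate=8 bound=2 product=2
t=7: arr=2 -> substrate=10 bound=2 product=2

Answer: 2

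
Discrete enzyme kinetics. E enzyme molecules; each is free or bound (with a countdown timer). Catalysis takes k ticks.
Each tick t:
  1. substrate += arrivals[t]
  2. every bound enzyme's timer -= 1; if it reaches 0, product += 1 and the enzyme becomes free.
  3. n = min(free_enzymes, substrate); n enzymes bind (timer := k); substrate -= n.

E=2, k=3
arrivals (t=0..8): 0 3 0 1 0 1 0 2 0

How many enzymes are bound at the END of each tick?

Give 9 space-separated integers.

Answer: 0 2 2 2 2 2 2 2 2

Derivation:
t=0: arr=0 -> substrate=0 bound=0 product=0
t=1: arr=3 -> substrate=1 bound=2 product=0
t=2: arr=0 -> substrate=1 bound=2 product=0
t=3: arr=1 -> substrate=2 bound=2 product=0
t=4: arr=0 -> substrate=0 bound=2 product=2
t=5: arr=1 -> substrate=1 bound=2 product=2
t=6: arr=0 -> substrate=1 bound=2 product=2
t=7: arr=2 -> substrate=1 bound=2 product=4
t=8: arr=0 -> substrate=1 bound=2 product=4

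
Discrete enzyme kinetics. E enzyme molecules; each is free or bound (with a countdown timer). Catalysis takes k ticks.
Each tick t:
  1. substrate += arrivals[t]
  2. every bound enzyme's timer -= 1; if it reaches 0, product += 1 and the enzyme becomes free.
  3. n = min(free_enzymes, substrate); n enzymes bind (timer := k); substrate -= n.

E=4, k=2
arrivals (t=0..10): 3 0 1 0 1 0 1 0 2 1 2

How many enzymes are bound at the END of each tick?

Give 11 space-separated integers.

t=0: arr=3 -> substrate=0 bound=3 product=0
t=1: arr=0 -> substrate=0 bound=3 product=0
t=2: arr=1 -> substrate=0 bound=1 product=3
t=3: arr=0 -> substrate=0 bound=1 product=3
t=4: arr=1 -> substrate=0 bound=1 product=4
t=5: arr=0 -> substrate=0 bound=1 product=4
t=6: arr=1 -> substrate=0 bound=1 product=5
t=7: arr=0 -> substrate=0 bound=1 product=5
t=8: arr=2 -> substrate=0 bound=2 product=6
t=9: arr=1 -> substrate=0 bound=3 product=6
t=10: arr=2 -> substrate=0 bound=3 product=8

Answer: 3 3 1 1 1 1 1 1 2 3 3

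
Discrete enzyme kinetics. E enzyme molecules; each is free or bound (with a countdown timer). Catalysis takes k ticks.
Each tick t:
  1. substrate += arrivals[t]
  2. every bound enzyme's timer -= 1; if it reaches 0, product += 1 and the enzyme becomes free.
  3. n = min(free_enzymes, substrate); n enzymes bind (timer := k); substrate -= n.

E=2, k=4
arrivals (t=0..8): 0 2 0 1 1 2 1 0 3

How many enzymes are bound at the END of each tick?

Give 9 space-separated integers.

Answer: 0 2 2 2 2 2 2 2 2

Derivation:
t=0: arr=0 -> substrate=0 bound=0 product=0
t=1: arr=2 -> substrate=0 bound=2 product=0
t=2: arr=0 -> substrate=0 bound=2 product=0
t=3: arr=1 -> substrate=1 bound=2 product=0
t=4: arr=1 -> substrate=2 bound=2 product=0
t=5: arr=2 -> substrate=2 bound=2 product=2
t=6: arr=1 -> substrate=3 bound=2 product=2
t=7: arr=0 -> substrate=3 bound=2 product=2
t=8: arr=3 -> substrate=6 bound=2 product=2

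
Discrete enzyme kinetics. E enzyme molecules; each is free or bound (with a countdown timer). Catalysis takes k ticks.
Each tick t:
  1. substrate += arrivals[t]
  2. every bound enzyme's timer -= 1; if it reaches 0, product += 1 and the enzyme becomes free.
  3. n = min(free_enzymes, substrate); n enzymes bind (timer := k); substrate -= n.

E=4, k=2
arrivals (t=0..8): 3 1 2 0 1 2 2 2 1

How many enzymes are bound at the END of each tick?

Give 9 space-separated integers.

Answer: 3 4 3 2 1 3 4 4 3

Derivation:
t=0: arr=3 -> substrate=0 bound=3 product=0
t=1: arr=1 -> substrate=0 bound=4 product=0
t=2: arr=2 -> substrate=0 bound=3 product=3
t=3: arr=0 -> substrate=0 bound=2 product=4
t=4: arr=1 -> substrate=0 bound=1 product=6
t=5: arr=2 -> substrate=0 bound=3 product=6
t=6: arr=2 -> substrate=0 bound=4 product=7
t=7: arr=2 -> substrate=0 bound=4 product=9
t=8: arr=1 -> substrate=0 bound=3 product=11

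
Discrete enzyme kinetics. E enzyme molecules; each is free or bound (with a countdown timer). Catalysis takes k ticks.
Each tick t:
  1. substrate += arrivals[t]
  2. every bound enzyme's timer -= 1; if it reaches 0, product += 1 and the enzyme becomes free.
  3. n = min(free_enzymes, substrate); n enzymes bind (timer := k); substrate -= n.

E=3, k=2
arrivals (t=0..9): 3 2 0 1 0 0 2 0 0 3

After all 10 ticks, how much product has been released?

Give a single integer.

Answer: 8

Derivation:
t=0: arr=3 -> substrate=0 bound=3 product=0
t=1: arr=2 -> substrate=2 bound=3 product=0
t=2: arr=0 -> substrate=0 bound=2 product=3
t=3: arr=1 -> substrate=0 bound=3 product=3
t=4: arr=0 -> substrate=0 bound=1 product=5
t=5: arr=0 -> substrate=0 bound=0 product=6
t=6: arr=2 -> substrate=0 bound=2 product=6
t=7: arr=0 -> substrate=0 bound=2 product=6
t=8: arr=0 -> substrate=0 bound=0 product=8
t=9: arr=3 -> substrate=0 bound=3 product=8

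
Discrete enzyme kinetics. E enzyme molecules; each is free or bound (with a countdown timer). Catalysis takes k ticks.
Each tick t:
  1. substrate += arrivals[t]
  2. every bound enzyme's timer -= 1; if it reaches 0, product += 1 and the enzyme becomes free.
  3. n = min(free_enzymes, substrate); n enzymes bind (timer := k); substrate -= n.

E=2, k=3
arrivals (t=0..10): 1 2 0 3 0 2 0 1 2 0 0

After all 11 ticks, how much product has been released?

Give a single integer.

Answer: 6

Derivation:
t=0: arr=1 -> substrate=0 bound=1 product=0
t=1: arr=2 -> substrate=1 bound=2 product=0
t=2: arr=0 -> substrate=1 bound=2 product=0
t=3: arr=3 -> substrate=3 bound=2 product=1
t=4: arr=0 -> substrate=2 bound=2 product=2
t=5: arr=2 -> substrate=4 bound=2 product=2
t=6: arr=0 -> substrate=3 bound=2 product=3
t=7: arr=1 -> substrate=3 bound=2 product=4
t=8: arr=2 -> substrate=5 bound=2 product=4
t=9: arr=0 -> substrate=4 bound=2 product=5
t=10: arr=0 -> substrate=3 bound=2 product=6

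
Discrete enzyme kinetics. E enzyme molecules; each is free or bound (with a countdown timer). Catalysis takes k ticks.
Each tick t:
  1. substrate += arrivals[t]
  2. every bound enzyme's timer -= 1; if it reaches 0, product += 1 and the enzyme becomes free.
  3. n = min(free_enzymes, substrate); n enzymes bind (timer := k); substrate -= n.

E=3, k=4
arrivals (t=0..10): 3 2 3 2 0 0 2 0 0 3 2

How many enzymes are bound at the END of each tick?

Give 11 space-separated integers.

t=0: arr=3 -> substrate=0 bound=3 product=0
t=1: arr=2 -> substrate=2 bound=3 product=0
t=2: arr=3 -> substrate=5 bound=3 product=0
t=3: arr=2 -> substrate=7 bound=3 product=0
t=4: arr=0 -> substrate=4 bound=3 product=3
t=5: arr=0 -> substrate=4 bound=3 product=3
t=6: arr=2 -> substrate=6 bound=3 product=3
t=7: arr=0 -> substrate=6 bound=3 product=3
t=8: arr=0 -> substrate=3 bound=3 product=6
t=9: arr=3 -> substrate=6 bound=3 product=6
t=10: arr=2 -> substrate=8 bound=3 product=6

Answer: 3 3 3 3 3 3 3 3 3 3 3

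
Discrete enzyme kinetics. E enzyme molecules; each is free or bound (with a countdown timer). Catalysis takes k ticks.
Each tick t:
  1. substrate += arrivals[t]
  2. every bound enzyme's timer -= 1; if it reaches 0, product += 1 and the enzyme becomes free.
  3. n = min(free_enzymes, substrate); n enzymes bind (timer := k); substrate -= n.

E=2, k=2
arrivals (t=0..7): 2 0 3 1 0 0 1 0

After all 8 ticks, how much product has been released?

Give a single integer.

Answer: 6

Derivation:
t=0: arr=2 -> substrate=0 bound=2 product=0
t=1: arr=0 -> substrate=0 bound=2 product=0
t=2: arr=3 -> substrate=1 bound=2 product=2
t=3: arr=1 -> substrate=2 bound=2 product=2
t=4: arr=0 -> substrate=0 bound=2 product=4
t=5: arr=0 -> substrate=0 bound=2 product=4
t=6: arr=1 -> substrate=0 bound=1 product=6
t=7: arr=0 -> substrate=0 bound=1 product=6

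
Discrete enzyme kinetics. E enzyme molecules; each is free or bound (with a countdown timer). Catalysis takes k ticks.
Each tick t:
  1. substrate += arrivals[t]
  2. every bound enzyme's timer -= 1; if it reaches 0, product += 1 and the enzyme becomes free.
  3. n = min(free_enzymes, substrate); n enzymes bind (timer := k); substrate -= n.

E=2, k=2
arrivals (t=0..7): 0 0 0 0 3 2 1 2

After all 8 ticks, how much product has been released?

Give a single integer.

t=0: arr=0 -> substrate=0 bound=0 product=0
t=1: arr=0 -> substrate=0 bound=0 product=0
t=2: arr=0 -> substrate=0 bound=0 product=0
t=3: arr=0 -> substrate=0 bound=0 product=0
t=4: arr=3 -> substrate=1 bound=2 product=0
t=5: arr=2 -> substrate=3 bound=2 product=0
t=6: arr=1 -> substrate=2 bound=2 product=2
t=7: arr=2 -> substrate=4 bound=2 product=2

Answer: 2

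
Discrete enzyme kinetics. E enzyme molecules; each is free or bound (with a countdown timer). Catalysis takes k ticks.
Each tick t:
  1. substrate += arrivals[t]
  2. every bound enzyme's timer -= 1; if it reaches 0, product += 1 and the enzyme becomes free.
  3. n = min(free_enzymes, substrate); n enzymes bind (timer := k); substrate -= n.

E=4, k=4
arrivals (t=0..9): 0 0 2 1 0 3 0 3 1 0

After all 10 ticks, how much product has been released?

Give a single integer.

t=0: arr=0 -> substrate=0 bound=0 product=0
t=1: arr=0 -> substrate=0 bound=0 product=0
t=2: arr=2 -> substrate=0 bound=2 product=0
t=3: arr=1 -> substrate=0 bound=3 product=0
t=4: arr=0 -> substrate=0 bound=3 product=0
t=5: arr=3 -> substrate=2 bound=4 product=0
t=6: arr=0 -> substrate=0 bound=4 product=2
t=7: arr=3 -> substrate=2 bound=4 product=3
t=8: arr=1 -> substrate=3 bound=4 product=3
t=9: arr=0 -> substrate=2 bound=4 product=4

Answer: 4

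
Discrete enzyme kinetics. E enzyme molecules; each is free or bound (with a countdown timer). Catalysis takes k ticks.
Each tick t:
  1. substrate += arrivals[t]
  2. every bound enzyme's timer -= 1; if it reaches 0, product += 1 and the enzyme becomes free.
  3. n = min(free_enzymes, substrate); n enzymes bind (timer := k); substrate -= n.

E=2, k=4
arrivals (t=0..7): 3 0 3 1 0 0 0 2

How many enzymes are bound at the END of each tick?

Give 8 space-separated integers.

t=0: arr=3 -> substrate=1 bound=2 product=0
t=1: arr=0 -> substrate=1 bound=2 product=0
t=2: arr=3 -> substrate=4 bound=2 product=0
t=3: arr=1 -> substrate=5 bound=2 product=0
t=4: arr=0 -> substrate=3 bound=2 product=2
t=5: arr=0 -> substrate=3 bound=2 product=2
t=6: arr=0 -> substrate=3 bound=2 product=2
t=7: arr=2 -> substrate=5 bound=2 product=2

Answer: 2 2 2 2 2 2 2 2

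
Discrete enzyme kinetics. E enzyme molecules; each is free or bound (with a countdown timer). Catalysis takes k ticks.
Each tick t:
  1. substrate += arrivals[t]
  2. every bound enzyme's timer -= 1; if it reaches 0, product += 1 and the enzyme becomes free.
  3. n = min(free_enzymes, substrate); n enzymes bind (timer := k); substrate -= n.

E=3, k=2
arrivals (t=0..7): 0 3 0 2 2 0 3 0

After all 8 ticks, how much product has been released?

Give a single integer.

t=0: arr=0 -> substrate=0 bound=0 product=0
t=1: arr=3 -> substrate=0 bound=3 product=0
t=2: arr=0 -> substrate=0 bound=3 product=0
t=3: arr=2 -> substrate=0 bound=2 product=3
t=4: arr=2 -> substrate=1 bound=3 product=3
t=5: arr=0 -> substrate=0 bound=2 product=5
t=6: arr=3 -> substrate=1 bound=3 product=6
t=7: arr=0 -> substrate=0 bound=3 product=7

Answer: 7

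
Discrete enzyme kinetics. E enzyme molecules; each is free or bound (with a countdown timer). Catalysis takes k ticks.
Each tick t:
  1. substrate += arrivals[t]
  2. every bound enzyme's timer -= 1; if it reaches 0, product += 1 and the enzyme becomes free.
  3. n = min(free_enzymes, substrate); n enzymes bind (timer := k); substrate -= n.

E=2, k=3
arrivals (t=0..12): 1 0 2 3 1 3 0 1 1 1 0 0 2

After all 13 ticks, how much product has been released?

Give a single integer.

Answer: 7

Derivation:
t=0: arr=1 -> substrate=0 bound=1 product=0
t=1: arr=0 -> substrate=0 bound=1 product=0
t=2: arr=2 -> substrate=1 bound=2 product=0
t=3: arr=3 -> substrate=3 bound=2 product=1
t=4: arr=1 -> substrate=4 bound=2 product=1
t=5: arr=3 -> substrate=6 bound=2 product=2
t=6: arr=0 -> substrate=5 bound=2 product=3
t=7: arr=1 -> substrate=6 bound=2 product=3
t=8: arr=1 -> substrate=6 bound=2 product=4
t=9: arr=1 -> substrate=6 bound=2 product=5
t=10: arr=0 -> substrate=6 bound=2 product=5
t=11: arr=0 -> substrate=5 bound=2 product=6
t=12: arr=2 -> substrate=6 bound=2 product=7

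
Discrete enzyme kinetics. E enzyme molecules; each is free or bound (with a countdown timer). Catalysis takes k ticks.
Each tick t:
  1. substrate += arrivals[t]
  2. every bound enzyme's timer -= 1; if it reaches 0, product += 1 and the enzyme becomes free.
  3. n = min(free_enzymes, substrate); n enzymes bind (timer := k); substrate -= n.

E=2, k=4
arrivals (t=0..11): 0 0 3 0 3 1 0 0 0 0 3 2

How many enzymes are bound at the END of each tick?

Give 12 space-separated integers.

t=0: arr=0 -> substrate=0 bound=0 product=0
t=1: arr=0 -> substrate=0 bound=0 product=0
t=2: arr=3 -> substrate=1 bound=2 product=0
t=3: arr=0 -> substrate=1 bound=2 product=0
t=4: arr=3 -> substrate=4 bound=2 product=0
t=5: arr=1 -> substrate=5 bound=2 product=0
t=6: arr=0 -> substrate=3 bound=2 product=2
t=7: arr=0 -> substrate=3 bound=2 product=2
t=8: arr=0 -> substrate=3 bound=2 product=2
t=9: arr=0 -> substrate=3 bound=2 product=2
t=10: arr=3 -> substrate=4 bound=2 product=4
t=11: arr=2 -> substrate=6 bound=2 product=4

Answer: 0 0 2 2 2 2 2 2 2 2 2 2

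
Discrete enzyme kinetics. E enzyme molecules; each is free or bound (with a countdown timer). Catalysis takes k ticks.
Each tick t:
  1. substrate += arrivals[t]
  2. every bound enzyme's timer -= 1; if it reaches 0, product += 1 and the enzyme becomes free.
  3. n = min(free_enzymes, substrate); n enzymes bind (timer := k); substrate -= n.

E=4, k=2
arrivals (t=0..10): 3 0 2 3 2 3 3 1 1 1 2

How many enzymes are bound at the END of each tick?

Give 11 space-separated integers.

Answer: 3 3 2 4 4 4 4 4 4 4 4

Derivation:
t=0: arr=3 -> substrate=0 bound=3 product=0
t=1: arr=0 -> substrate=0 bound=3 product=0
t=2: arr=2 -> substrate=0 bound=2 product=3
t=3: arr=3 -> substrate=1 bound=4 product=3
t=4: arr=2 -> substrate=1 bound=4 product=5
t=5: arr=3 -> substrate=2 bound=4 product=7
t=6: arr=3 -> substrate=3 bound=4 product=9
t=7: arr=1 -> substrate=2 bound=4 product=11
t=8: arr=1 -> substrate=1 bound=4 product=13
t=9: arr=1 -> substrate=0 bound=4 product=15
t=10: arr=2 -> substrate=0 bound=4 product=17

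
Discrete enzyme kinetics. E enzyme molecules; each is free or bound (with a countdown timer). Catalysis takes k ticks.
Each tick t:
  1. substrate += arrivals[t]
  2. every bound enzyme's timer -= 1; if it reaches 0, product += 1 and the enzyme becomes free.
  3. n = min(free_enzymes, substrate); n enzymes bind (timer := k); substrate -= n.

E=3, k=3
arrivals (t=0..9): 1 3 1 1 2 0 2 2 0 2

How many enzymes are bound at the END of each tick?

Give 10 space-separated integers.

Answer: 1 3 3 3 3 3 3 3 3 3

Derivation:
t=0: arr=1 -> substrate=0 bound=1 product=0
t=1: arr=3 -> substrate=1 bound=3 product=0
t=2: arr=1 -> substrate=2 bound=3 product=0
t=3: arr=1 -> substrate=2 bound=3 product=1
t=4: arr=2 -> substrate=2 bound=3 product=3
t=5: arr=0 -> substrate=2 bound=3 product=3
t=6: arr=2 -> substrate=3 bound=3 product=4
t=7: arr=2 -> substrate=3 bound=3 product=6
t=8: arr=0 -> substrate=3 bound=3 product=6
t=9: arr=2 -> substrate=4 bound=3 product=7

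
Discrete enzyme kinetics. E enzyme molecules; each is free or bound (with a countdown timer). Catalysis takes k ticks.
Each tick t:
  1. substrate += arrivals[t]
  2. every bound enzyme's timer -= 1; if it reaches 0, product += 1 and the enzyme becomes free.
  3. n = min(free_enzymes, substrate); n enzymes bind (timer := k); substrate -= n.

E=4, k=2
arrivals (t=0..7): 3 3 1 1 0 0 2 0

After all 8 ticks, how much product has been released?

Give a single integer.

t=0: arr=3 -> substrate=0 bound=3 product=0
t=1: arr=3 -> substrate=2 bound=4 product=0
t=2: arr=1 -> substrate=0 bound=4 product=3
t=3: arr=1 -> substrate=0 bound=4 product=4
t=4: arr=0 -> substrate=0 bound=1 product=7
t=5: arr=0 -> substrate=0 bound=0 product=8
t=6: arr=2 -> substrate=0 bound=2 product=8
t=7: arr=0 -> substrate=0 bound=2 product=8

Answer: 8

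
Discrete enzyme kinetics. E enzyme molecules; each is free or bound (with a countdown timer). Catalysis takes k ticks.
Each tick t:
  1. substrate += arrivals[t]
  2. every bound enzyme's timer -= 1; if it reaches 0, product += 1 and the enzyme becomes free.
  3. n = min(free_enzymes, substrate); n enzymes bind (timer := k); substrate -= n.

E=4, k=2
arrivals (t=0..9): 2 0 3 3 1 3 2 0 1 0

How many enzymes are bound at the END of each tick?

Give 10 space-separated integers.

Answer: 2 2 3 4 4 4 4 4 2 1

Derivation:
t=0: arr=2 -> substrate=0 bound=2 product=0
t=1: arr=0 -> substrate=0 bound=2 product=0
t=2: arr=3 -> substrate=0 bound=3 product=2
t=3: arr=3 -> substrate=2 bound=4 product=2
t=4: arr=1 -> substrate=0 bound=4 product=5
t=5: arr=3 -> substrate=2 bound=4 product=6
t=6: arr=2 -> substrate=1 bound=4 product=9
t=7: arr=0 -> substrate=0 bound=4 product=10
t=8: arr=1 -> substrate=0 bound=2 product=13
t=9: arr=0 -> substrate=0 bound=1 product=14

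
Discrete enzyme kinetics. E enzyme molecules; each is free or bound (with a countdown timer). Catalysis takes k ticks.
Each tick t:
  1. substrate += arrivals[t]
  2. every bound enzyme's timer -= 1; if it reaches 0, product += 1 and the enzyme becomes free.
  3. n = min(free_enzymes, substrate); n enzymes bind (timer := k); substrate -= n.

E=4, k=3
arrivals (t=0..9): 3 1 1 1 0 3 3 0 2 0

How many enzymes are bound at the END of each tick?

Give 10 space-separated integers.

t=0: arr=3 -> substrate=0 bound=3 product=0
t=1: arr=1 -> substrate=0 bound=4 product=0
t=2: arr=1 -> substrate=1 bound=4 product=0
t=3: arr=1 -> substrate=0 bound=3 product=3
t=4: arr=0 -> substrate=0 bound=2 product=4
t=5: arr=3 -> substrate=1 bound=4 product=4
t=6: arr=3 -> substrate=2 bound=4 product=6
t=7: arr=0 -> substrate=2 bound=4 product=6
t=8: arr=2 -> substrate=2 bound=4 product=8
t=9: arr=0 -> substrate=0 bound=4 product=10

Answer: 3 4 4 3 2 4 4 4 4 4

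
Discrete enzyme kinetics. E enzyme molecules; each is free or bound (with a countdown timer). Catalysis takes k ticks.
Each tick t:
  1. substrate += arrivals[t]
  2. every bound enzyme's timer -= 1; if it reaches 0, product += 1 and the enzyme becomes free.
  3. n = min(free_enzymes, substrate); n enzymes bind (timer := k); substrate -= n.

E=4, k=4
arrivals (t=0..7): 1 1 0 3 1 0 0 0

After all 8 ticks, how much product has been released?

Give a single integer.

Answer: 4

Derivation:
t=0: arr=1 -> substrate=0 bound=1 product=0
t=1: arr=1 -> substrate=0 bound=2 product=0
t=2: arr=0 -> substrate=0 bound=2 product=0
t=3: arr=3 -> substrate=1 bound=4 product=0
t=4: arr=1 -> substrate=1 bound=4 product=1
t=5: arr=0 -> substrate=0 bound=4 product=2
t=6: arr=0 -> substrate=0 bound=4 product=2
t=7: arr=0 -> substrate=0 bound=2 product=4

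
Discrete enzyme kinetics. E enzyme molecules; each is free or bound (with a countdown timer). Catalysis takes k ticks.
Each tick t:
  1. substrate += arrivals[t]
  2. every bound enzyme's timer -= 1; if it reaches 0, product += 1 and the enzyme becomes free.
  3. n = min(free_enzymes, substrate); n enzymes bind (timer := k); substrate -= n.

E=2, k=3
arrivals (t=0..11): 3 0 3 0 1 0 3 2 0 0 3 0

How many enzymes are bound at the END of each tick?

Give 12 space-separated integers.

t=0: arr=3 -> substrate=1 bound=2 product=0
t=1: arr=0 -> substrate=1 bound=2 product=0
t=2: arr=3 -> substrate=4 bound=2 product=0
t=3: arr=0 -> substrate=2 bound=2 product=2
t=4: arr=1 -> substrate=3 bound=2 product=2
t=5: arr=0 -> substrate=3 bound=2 product=2
t=6: arr=3 -> substrate=4 bound=2 product=4
t=7: arr=2 -> substrate=6 bound=2 product=4
t=8: arr=0 -> substrate=6 bound=2 product=4
t=9: arr=0 -> substrate=4 bound=2 product=6
t=10: arr=3 -> substrate=7 bound=2 product=6
t=11: arr=0 -> substrate=7 bound=2 product=6

Answer: 2 2 2 2 2 2 2 2 2 2 2 2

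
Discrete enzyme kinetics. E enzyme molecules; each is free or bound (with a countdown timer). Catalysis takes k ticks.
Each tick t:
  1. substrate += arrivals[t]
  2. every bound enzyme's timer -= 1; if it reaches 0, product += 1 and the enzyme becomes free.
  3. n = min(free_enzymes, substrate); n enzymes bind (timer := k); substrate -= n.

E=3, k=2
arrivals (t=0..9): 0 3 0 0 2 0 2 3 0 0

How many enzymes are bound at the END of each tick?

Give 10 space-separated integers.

Answer: 0 3 3 0 2 2 2 3 3 2

Derivation:
t=0: arr=0 -> substrate=0 bound=0 product=0
t=1: arr=3 -> substrate=0 bound=3 product=0
t=2: arr=0 -> substrate=0 bound=3 product=0
t=3: arr=0 -> substrate=0 bound=0 product=3
t=4: arr=2 -> substrate=0 bound=2 product=3
t=5: arr=0 -> substrate=0 bound=2 product=3
t=6: arr=2 -> substrate=0 bound=2 product=5
t=7: arr=3 -> substrate=2 bound=3 product=5
t=8: arr=0 -> substrate=0 bound=3 product=7
t=9: arr=0 -> substrate=0 bound=2 product=8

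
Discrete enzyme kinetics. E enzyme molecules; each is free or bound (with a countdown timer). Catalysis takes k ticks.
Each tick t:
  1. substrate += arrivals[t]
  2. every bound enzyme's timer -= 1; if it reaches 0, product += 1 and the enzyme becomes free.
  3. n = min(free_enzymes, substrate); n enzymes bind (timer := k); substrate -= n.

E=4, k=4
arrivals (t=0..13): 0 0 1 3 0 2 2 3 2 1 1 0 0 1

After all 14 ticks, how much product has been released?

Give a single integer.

t=0: arr=0 -> substrate=0 bound=0 product=0
t=1: arr=0 -> substrate=0 bound=0 product=0
t=2: arr=1 -> substrate=0 bound=1 product=0
t=3: arr=3 -> substrate=0 bound=4 product=0
t=4: arr=0 -> substrate=0 bound=4 product=0
t=5: arr=2 -> substrate=2 bound=4 product=0
t=6: arr=2 -> substrate=3 bound=4 product=1
t=7: arr=3 -> substrate=3 bound=4 product=4
t=8: arr=2 -> substrate=5 bound=4 product=4
t=9: arr=1 -> substrate=6 bound=4 product=4
t=10: arr=1 -> substrate=6 bound=4 product=5
t=11: arr=0 -> substrate=3 bound=4 product=8
t=12: arr=0 -> substrate=3 bound=4 product=8
t=13: arr=1 -> substrate=4 bound=4 product=8

Answer: 8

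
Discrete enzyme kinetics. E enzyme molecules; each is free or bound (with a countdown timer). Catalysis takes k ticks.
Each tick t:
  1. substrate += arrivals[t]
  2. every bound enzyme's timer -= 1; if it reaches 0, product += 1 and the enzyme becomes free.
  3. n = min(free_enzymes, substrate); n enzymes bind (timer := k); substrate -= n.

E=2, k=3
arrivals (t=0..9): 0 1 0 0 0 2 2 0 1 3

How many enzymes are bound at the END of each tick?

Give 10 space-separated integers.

Answer: 0 1 1 1 0 2 2 2 2 2

Derivation:
t=0: arr=0 -> substrate=0 bound=0 product=0
t=1: arr=1 -> substrate=0 bound=1 product=0
t=2: arr=0 -> substrate=0 bound=1 product=0
t=3: arr=0 -> substrate=0 bound=1 product=0
t=4: arr=0 -> substrate=0 bound=0 product=1
t=5: arr=2 -> substrate=0 bound=2 product=1
t=6: arr=2 -> substrate=2 bound=2 product=1
t=7: arr=0 -> substrate=2 bound=2 product=1
t=8: arr=1 -> substrate=1 bound=2 product=3
t=9: arr=3 -> substrate=4 bound=2 product=3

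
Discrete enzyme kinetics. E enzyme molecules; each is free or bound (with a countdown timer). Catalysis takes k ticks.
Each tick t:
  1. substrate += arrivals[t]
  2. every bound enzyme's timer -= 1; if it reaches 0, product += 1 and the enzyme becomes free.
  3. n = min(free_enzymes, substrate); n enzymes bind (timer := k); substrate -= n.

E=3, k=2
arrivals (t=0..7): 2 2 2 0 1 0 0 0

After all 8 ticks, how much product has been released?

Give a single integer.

t=0: arr=2 -> substrate=0 bound=2 product=0
t=1: arr=2 -> substrate=1 bound=3 product=0
t=2: arr=2 -> substrate=1 bound=3 product=2
t=3: arr=0 -> substrate=0 bound=3 product=3
t=4: arr=1 -> substrate=0 bound=2 product=5
t=5: arr=0 -> substrate=0 bound=1 product=6
t=6: arr=0 -> substrate=0 bound=0 product=7
t=7: arr=0 -> substrate=0 bound=0 product=7

Answer: 7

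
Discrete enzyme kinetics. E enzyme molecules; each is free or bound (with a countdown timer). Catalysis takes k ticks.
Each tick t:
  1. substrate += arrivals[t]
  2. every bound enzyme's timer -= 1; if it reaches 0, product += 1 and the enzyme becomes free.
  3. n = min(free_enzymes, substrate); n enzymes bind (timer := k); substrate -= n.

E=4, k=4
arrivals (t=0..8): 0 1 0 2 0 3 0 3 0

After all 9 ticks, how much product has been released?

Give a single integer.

Answer: 3

Derivation:
t=0: arr=0 -> substrate=0 bound=0 product=0
t=1: arr=1 -> substrate=0 bound=1 product=0
t=2: arr=0 -> substrate=0 bound=1 product=0
t=3: arr=2 -> substrate=0 bound=3 product=0
t=4: arr=0 -> substrate=0 bound=3 product=0
t=5: arr=3 -> substrate=1 bound=4 product=1
t=6: arr=0 -> substrate=1 bound=4 product=1
t=7: arr=3 -> substrate=2 bound=4 product=3
t=8: arr=0 -> substrate=2 bound=4 product=3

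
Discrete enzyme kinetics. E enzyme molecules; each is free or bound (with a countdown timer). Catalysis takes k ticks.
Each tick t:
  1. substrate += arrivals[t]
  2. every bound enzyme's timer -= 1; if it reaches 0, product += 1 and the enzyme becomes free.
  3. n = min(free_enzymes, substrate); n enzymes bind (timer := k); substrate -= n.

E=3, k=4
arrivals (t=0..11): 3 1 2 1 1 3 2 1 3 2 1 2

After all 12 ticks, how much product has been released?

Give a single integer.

t=0: arr=3 -> substrate=0 bound=3 product=0
t=1: arr=1 -> substrate=1 bound=3 product=0
t=2: arr=2 -> substrate=3 bound=3 product=0
t=3: arr=1 -> substrate=4 bound=3 product=0
t=4: arr=1 -> substrate=2 bound=3 product=3
t=5: arr=3 -> substrate=5 bound=3 product=3
t=6: arr=2 -> substrate=7 bound=3 product=3
t=7: arr=1 -> substrate=8 bound=3 product=3
t=8: arr=3 -> substrate=8 bound=3 product=6
t=9: arr=2 -> substrate=10 bound=3 product=6
t=10: arr=1 -> substrate=11 bound=3 product=6
t=11: arr=2 -> substrate=13 bound=3 product=6

Answer: 6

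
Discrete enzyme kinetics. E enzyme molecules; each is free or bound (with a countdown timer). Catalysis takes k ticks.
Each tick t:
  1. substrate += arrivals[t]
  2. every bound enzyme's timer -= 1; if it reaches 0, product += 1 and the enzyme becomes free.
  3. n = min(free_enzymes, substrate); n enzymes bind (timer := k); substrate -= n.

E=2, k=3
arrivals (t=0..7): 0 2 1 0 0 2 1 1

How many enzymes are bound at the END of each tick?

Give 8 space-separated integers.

t=0: arr=0 -> substrate=0 bound=0 product=0
t=1: arr=2 -> substrate=0 bound=2 product=0
t=2: arr=1 -> substrate=1 bound=2 product=0
t=3: arr=0 -> substrate=1 bound=2 product=0
t=4: arr=0 -> substrate=0 bound=1 product=2
t=5: arr=2 -> substrate=1 bound=2 product=2
t=6: arr=1 -> substrate=2 bound=2 product=2
t=7: arr=1 -> substrate=2 bound=2 product=3

Answer: 0 2 2 2 1 2 2 2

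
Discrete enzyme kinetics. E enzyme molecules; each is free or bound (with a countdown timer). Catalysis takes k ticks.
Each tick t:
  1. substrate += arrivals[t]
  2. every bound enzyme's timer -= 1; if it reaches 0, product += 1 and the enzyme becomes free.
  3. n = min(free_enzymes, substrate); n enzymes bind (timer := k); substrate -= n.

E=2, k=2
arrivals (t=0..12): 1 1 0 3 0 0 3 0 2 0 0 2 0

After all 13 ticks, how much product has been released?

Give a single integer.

Answer: 10

Derivation:
t=0: arr=1 -> substrate=0 bound=1 product=0
t=1: arr=1 -> substrate=0 bound=2 product=0
t=2: arr=0 -> substrate=0 bound=1 product=1
t=3: arr=3 -> substrate=1 bound=2 product=2
t=4: arr=0 -> substrate=1 bound=2 product=2
t=5: arr=0 -> substrate=0 bound=1 product=4
t=6: arr=3 -> substrate=2 bound=2 product=4
t=7: arr=0 -> substrate=1 bound=2 product=5
t=8: arr=2 -> substrate=2 bound=2 product=6
t=9: arr=0 -> substrate=1 bound=2 product=7
t=10: arr=0 -> substrate=0 bound=2 product=8
t=11: arr=2 -> substrate=1 bound=2 product=9
t=12: arr=0 -> substrate=0 bound=2 product=10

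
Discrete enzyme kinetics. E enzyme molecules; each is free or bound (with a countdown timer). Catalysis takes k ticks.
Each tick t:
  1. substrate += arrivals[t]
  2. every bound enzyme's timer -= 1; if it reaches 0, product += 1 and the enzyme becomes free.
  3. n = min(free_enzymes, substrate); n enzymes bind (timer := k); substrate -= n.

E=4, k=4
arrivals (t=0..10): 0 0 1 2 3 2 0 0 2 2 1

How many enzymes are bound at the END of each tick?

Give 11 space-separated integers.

t=0: arr=0 -> substrate=0 bound=0 product=0
t=1: arr=0 -> substrate=0 bound=0 product=0
t=2: arr=1 -> substrate=0 bound=1 product=0
t=3: arr=2 -> substrate=0 bound=3 product=0
t=4: arr=3 -> substrate=2 bound=4 product=0
t=5: arr=2 -> substrate=4 bound=4 product=0
t=6: arr=0 -> substrate=3 bound=4 product=1
t=7: arr=0 -> substrate=1 bound=4 product=3
t=8: arr=2 -> substrate=2 bound=4 product=4
t=9: arr=2 -> substrate=4 bound=4 product=4
t=10: arr=1 -> substrate=4 bound=4 product=5

Answer: 0 0 1 3 4 4 4 4 4 4 4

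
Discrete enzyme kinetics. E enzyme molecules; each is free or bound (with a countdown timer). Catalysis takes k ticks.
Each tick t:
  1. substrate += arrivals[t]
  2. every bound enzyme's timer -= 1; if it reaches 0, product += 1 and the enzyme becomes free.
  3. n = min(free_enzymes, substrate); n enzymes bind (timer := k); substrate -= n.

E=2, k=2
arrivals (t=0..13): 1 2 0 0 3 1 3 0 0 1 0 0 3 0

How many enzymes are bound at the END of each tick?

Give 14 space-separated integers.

t=0: arr=1 -> substrate=0 bound=1 product=0
t=1: arr=2 -> substrate=1 bound=2 product=0
t=2: arr=0 -> substrate=0 bound=2 product=1
t=3: arr=0 -> substrate=0 bound=1 product=2
t=4: arr=3 -> substrate=1 bound=2 product=3
t=5: arr=1 -> substrate=2 bound=2 product=3
t=6: arr=3 -> substrate=3 bound=2 product=5
t=7: arr=0 -> substrate=3 bound=2 product=5
t=8: arr=0 -> substrate=1 bound=2 product=7
t=9: arr=1 -> substrate=2 bound=2 product=7
t=10: arr=0 -> substrate=0 bound=2 product=9
t=11: arr=0 -> substrate=0 bound=2 product=9
t=12: arr=3 -> substrate=1 bound=2 product=11
t=13: arr=0 -> substrate=1 bound=2 product=11

Answer: 1 2 2 1 2 2 2 2 2 2 2 2 2 2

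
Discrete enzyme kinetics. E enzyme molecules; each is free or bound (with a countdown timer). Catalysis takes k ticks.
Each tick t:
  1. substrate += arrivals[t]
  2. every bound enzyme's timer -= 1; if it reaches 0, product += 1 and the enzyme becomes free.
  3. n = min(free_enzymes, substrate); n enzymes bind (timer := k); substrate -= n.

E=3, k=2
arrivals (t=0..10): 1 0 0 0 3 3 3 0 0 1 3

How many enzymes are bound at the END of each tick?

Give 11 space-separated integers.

t=0: arr=1 -> substrate=0 bound=1 product=0
t=1: arr=0 -> substrate=0 bound=1 product=0
t=2: arr=0 -> substrate=0 bound=0 product=1
t=3: arr=0 -> substrate=0 bound=0 product=1
t=4: arr=3 -> substrate=0 bound=3 product=1
t=5: arr=3 -> substrate=3 bound=3 product=1
t=6: arr=3 -> substrate=3 bound=3 product=4
t=7: arr=0 -> substrate=3 bound=3 product=4
t=8: arr=0 -> substrate=0 bound=3 product=7
t=9: arr=1 -> substrate=1 bound=3 product=7
t=10: arr=3 -> substrate=1 bound=3 product=10

Answer: 1 1 0 0 3 3 3 3 3 3 3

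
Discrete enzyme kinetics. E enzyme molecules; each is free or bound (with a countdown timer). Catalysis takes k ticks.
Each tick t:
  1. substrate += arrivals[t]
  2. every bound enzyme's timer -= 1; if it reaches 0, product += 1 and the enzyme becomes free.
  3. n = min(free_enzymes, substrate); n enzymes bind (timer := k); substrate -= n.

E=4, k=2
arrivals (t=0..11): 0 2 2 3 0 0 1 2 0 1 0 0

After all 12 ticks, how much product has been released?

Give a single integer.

t=0: arr=0 -> substrate=0 bound=0 product=0
t=1: arr=2 -> substrate=0 bound=2 product=0
t=2: arr=2 -> substrate=0 bound=4 product=0
t=3: arr=3 -> substrate=1 bound=4 product=2
t=4: arr=0 -> substrate=0 bound=3 product=4
t=5: arr=0 -> substrate=0 bound=1 product=6
t=6: arr=1 -> substrate=0 bound=1 product=7
t=7: arr=2 -> substrate=0 bound=3 product=7
t=8: arr=0 -> substrate=0 bound=2 product=8
t=9: arr=1 -> substrate=0 bound=1 product=10
t=10: arr=0 -> substrate=0 bound=1 product=10
t=11: arr=0 -> substrate=0 bound=0 product=11

Answer: 11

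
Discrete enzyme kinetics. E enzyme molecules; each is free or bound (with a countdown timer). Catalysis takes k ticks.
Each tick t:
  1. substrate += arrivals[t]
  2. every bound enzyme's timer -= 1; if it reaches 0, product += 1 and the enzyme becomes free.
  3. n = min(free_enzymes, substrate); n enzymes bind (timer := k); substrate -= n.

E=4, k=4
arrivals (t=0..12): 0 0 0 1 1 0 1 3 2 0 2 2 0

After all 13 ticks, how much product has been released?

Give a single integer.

Answer: 6

Derivation:
t=0: arr=0 -> substrate=0 bound=0 product=0
t=1: arr=0 -> substrate=0 bound=0 product=0
t=2: arr=0 -> substrate=0 bound=0 product=0
t=3: arr=1 -> substrate=0 bound=1 product=0
t=4: arr=1 -> substrate=0 bound=2 product=0
t=5: arr=0 -> substrate=0 bound=2 product=0
t=6: arr=1 -> substrate=0 bound=3 product=0
t=7: arr=3 -> substrate=1 bound=4 product=1
t=8: arr=2 -> substrate=2 bound=4 product=2
t=9: arr=0 -> substrate=2 bound=4 product=2
t=10: arr=2 -> substrate=3 bound=4 product=3
t=11: arr=2 -> substrate=3 bound=4 product=5
t=12: arr=0 -> substrate=2 bound=4 product=6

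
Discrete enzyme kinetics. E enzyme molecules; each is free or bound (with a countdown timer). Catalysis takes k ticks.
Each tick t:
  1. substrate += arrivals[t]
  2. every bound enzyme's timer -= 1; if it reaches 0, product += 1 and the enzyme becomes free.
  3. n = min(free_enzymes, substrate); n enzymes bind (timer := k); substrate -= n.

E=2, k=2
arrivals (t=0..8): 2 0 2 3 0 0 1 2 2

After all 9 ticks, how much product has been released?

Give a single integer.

Answer: 8

Derivation:
t=0: arr=2 -> substrate=0 bound=2 product=0
t=1: arr=0 -> substrate=0 bound=2 product=0
t=2: arr=2 -> substrate=0 bound=2 product=2
t=3: arr=3 -> substrate=3 bound=2 product=2
t=4: arr=0 -> substrate=1 bound=2 product=4
t=5: arr=0 -> substrate=1 bound=2 product=4
t=6: arr=1 -> substrate=0 bound=2 product=6
t=7: arr=2 -> substrate=2 bound=2 product=6
t=8: arr=2 -> substrate=2 bound=2 product=8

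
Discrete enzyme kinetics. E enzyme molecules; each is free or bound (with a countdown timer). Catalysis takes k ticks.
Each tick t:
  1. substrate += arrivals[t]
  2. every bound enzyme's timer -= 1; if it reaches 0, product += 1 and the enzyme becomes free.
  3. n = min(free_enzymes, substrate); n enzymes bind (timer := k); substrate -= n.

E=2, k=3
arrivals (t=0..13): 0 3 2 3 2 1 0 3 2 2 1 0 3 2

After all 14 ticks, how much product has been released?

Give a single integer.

Answer: 8

Derivation:
t=0: arr=0 -> substrate=0 bound=0 product=0
t=1: arr=3 -> substrate=1 bound=2 product=0
t=2: arr=2 -> substrate=3 bound=2 product=0
t=3: arr=3 -> substrate=6 bound=2 product=0
t=4: arr=2 -> substrate=6 bound=2 product=2
t=5: arr=1 -> substrate=7 bound=2 product=2
t=6: arr=0 -> substrate=7 bound=2 product=2
t=7: arr=3 -> substrate=8 bound=2 product=4
t=8: arr=2 -> substrate=10 bound=2 product=4
t=9: arr=2 -> substrate=12 bound=2 product=4
t=10: arr=1 -> substrate=11 bound=2 product=6
t=11: arr=0 -> substrate=11 bound=2 product=6
t=12: arr=3 -> substrate=14 bound=2 product=6
t=13: arr=2 -> substrate=14 bound=2 product=8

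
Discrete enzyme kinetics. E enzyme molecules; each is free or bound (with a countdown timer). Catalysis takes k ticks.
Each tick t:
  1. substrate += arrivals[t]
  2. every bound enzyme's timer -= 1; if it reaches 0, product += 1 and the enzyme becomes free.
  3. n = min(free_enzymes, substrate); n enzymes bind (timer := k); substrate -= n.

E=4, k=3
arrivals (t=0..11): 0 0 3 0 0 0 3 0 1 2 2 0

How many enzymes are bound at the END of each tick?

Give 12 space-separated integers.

t=0: arr=0 -> substrate=0 bound=0 product=0
t=1: arr=0 -> substrate=0 bound=0 product=0
t=2: arr=3 -> substrate=0 bound=3 product=0
t=3: arr=0 -> substrate=0 bound=3 product=0
t=4: arr=0 -> substrate=0 bound=3 product=0
t=5: arr=0 -> substrate=0 bound=0 product=3
t=6: arr=3 -> substrate=0 bound=3 product=3
t=7: arr=0 -> substrate=0 bound=3 product=3
t=8: arr=1 -> substrate=0 bound=4 product=3
t=9: arr=2 -> substrate=0 bound=3 product=6
t=10: arr=2 -> substrate=1 bound=4 product=6
t=11: arr=0 -> substrate=0 bound=4 product=7

Answer: 0 0 3 3 3 0 3 3 4 3 4 4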